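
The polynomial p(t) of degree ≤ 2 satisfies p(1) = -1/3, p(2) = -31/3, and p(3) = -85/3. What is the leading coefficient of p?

Write p(t) = at^2 + bt + c. Substituting each data point gives a linear system:
  a + b + c = -1/3
  4a + 2b + c = -31/3
  9a + 3b + c = -85/3
Solving the system yields a = -4, b = 2, c = 5/3.
So p(t) = -4t^2 + 2t + 5/3.
The leading coefficient is -4.

-4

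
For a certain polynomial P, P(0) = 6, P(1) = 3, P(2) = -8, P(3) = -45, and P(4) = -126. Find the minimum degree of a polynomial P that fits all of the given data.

3

Forward differences of the values at s = 0, 1, 2, 3, 4:
  P  : 6  3  -8  -45  -126
  Δ  : -3  -11  -37  -81
  Δ^2: -8  -26  -44
  Δ^3: -18  -18
  Δ^4: 0
The third differences are constant (-18) and nonzero, while all higher differences vanish, so the minimal degree is 3.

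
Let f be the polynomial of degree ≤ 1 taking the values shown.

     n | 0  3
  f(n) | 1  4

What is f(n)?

f(n) = n + 1

Write f(n) = an + b. Substituting each data point gives a linear system:
  b = 1
  3a + b = 4
Solving the system yields a = 1, b = 1.
So f(n) = n + 1.
Check: f(0) = 1. ✓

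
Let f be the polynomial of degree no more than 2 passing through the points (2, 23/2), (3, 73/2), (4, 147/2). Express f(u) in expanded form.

Write f(u) = au^2 + bu + c. Substituting each data point gives a linear system:
  4a + 2b + c = 23/2
  9a + 3b + c = 73/2
  16a + 4b + c = 147/2
Solving the system yields a = 6, b = -5, c = -5/2.
So f(u) = 6u^2 - 5u - 5/2.
Check: f(2) = 23/2. ✓

f(u) = 6u^2 - 5u - 5/2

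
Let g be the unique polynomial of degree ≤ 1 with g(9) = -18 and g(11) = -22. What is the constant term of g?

Write g(u) = au + b. Substituting each data point gives a linear system:
  9a + b = -18
  11a + b = -22
Solving the system yields a = -2, b = 0.
So g(u) = -2u.
The constant term is 0.

0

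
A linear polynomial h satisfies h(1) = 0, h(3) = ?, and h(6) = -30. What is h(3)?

The 2 known points determine the degree-1 polynomial uniquely.
Write h(s) = as + b. Substituting each data point gives a linear system:
  a + b = 0
  6a + b = -30
Solving the system yields a = -6, b = 6.
So h(s) = -6s + 6.
Then h(3) = -12.

-12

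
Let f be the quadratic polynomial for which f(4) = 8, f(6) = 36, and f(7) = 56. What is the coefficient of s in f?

-6

Write f(s) = as^2 + bs + c. Substituting each data point gives a linear system:
  16a + 4b + c = 8
  36a + 6b + c = 36
  49a + 7b + c = 56
Solving the system yields a = 2, b = -6, c = 0.
So f(s) = 2s^2 - 6s.
The coefficient of s is -6.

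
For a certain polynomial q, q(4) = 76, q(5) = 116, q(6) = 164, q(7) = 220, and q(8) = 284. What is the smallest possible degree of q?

2

Forward differences of the values at x = 4, 5, 6, 7, 8:
  q  : 76  116  164  220  284
  Δ  : 40  48  56  64
  Δ^2: 8  8  8
  Δ^3: 0  0
  Δ^4: 0
The second differences are constant (8) and nonzero, while all higher differences vanish, so the minimal degree is 2.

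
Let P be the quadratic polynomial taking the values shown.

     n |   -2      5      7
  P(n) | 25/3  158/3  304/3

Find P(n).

P(n) = 2n^2 + (1/3)n + 1

Using the Lagrange interpolation formula with nodes -2, 5, 7:
  L_0(n) = (n - 5)(n - 7) / 63
  L_1(n) = (n + 2)(n - 7) / -14
  L_2(n) = (n + 2)(n - 5) / 18
Then P(n) = 25/3·L_0(n) + 158/3·L_1(n) + 304/3·L_2(n).
Expanding and collecting terms gives P(n) = 2n^2 + (1/3)n + 1.
Check: P(5) = 158/3. ✓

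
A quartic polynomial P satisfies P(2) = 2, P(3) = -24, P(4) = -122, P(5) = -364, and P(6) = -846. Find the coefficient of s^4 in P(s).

Write P(s) = as^4 + bs^3 + cs^2 + ds + e. Substituting each data point gives a linear system:
  16a + 8b + 4c + 2d + e = 2
  81a + 27b + 9c + 3d + e = -24
  256a + 64b + 16c + 4d + e = -122
  625a + 125b + 25c + 5d + e = -364
  1296a + 216b + 36c + 6d + e = -846
Solving the system yields a = -1, b = 2, c = 1, d = -4, e = 6.
So P(s) = -s⁴ + 2s³ + s² - 4s + 6.
The leading coefficient is -1.

-1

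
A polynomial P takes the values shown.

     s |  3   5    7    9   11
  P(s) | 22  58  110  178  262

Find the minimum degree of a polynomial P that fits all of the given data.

2

Forward differences of the values at s = 3, 5, 7, 9, 11:
  P  : 22  58  110  178  262
  Δ  : 36  52  68  84
  Δ^2: 16  16  16
  Δ^3: 0  0
  Δ^4: 0
The second differences are constant (16) and nonzero, while all higher differences vanish, so the minimal degree is 2.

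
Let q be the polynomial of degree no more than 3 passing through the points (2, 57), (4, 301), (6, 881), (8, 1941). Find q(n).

Using the Lagrange interpolation formula with nodes 2, 4, 6, 8:
  L_0(n) = (n - 4)(n - 6)(n - 8) / -48
  L_1(n) = (n - 2)(n - 6)(n - 8) / 16
  L_2(n) = (n - 2)(n - 4)(n - 8) / -16
  L_3(n) = (n - 2)(n - 4)(n - 6) / 48
Then q(n) = 57·L_0(n) + 301·L_1(n) + 881·L_2(n) + 1941·L_3(n).
Expanding and collecting terms gives q(n) = 3n³ + 6n² + 2n + 5.
Check: q(8) = 1941. ✓

q(n) = 3n^3 + 6n^2 + 2n + 5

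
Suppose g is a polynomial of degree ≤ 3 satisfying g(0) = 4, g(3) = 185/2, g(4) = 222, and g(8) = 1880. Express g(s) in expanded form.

g(s) = 4s^3 - 3s^2 + (5/2)s + 4

Using the Lagrange interpolation formula with nodes 0, 3, 4, 8:
  L_0(s) = (s - 3)(s - 4)(s - 8) / -96
  L_1(s) = s(s - 4)(s - 8) / 15
  L_2(s) = s(s - 3)(s - 8) / -16
  L_3(s) = s(s - 3)(s - 4) / 160
Then g(s) = 4·L_0(s) + 185/2·L_1(s) + 222·L_2(s) + 1880·L_3(s).
Expanding and collecting terms gives g(s) = 4s^3 - 3s^2 + (5/2)s + 4.
Check: g(3) = 185/2. ✓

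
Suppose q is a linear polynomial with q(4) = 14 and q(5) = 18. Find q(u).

Write q(u) = au + b. Substituting each data point gives a linear system:
  4a + b = 14
  5a + b = 18
Solving the system yields a = 4, b = -2.
So q(u) = 4u - 2.
Check: q(5) = 18. ✓

q(u) = 4u - 2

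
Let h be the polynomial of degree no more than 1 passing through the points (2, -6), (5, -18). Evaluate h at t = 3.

Write h(t) = at + b. Substituting each data point gives a linear system:
  2a + b = -6
  5a + b = -18
Solving the system yields a = -4, b = 2.
So h(t) = -4t + 2.
Then h(3) = -10.

-10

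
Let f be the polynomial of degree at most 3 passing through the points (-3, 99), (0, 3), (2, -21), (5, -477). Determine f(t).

f(t) = -4t^3 + 4t + 3

Using the Lagrange interpolation formula with nodes -3, 0, 2, 5:
  L_0(t) = t(t - 2)(t - 5) / -120
  L_1(t) = (t + 3)(t - 2)(t - 5) / 30
  L_2(t) = (t + 3)t(t - 5) / -30
  L_3(t) = (t + 3)t(t - 2) / 120
Then f(t) = 99·L_0(t) + 3·L_1(t) - 21·L_2(t) - 477·L_3(t).
Expanding and collecting terms gives f(t) = -4t^3 + 4t + 3.
Check: f(2) = -21. ✓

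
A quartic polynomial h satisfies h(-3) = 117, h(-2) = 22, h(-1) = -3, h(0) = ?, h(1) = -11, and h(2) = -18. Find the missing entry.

On equispaced nodes a degree-4 polynomial has vanishing fifth forward difference, so
  - h(-3) + 5·h(-2) - 10·h(-1) + 10·h(0) - 5·h(1) + h(2) = 0.
Substituting the known values and solving for h(0):
  10·h(0) = -60
  h(0) = -6.

-6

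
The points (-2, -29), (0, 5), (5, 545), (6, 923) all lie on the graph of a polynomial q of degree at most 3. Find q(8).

2141

Using the Lagrange interpolation formula with nodes -2, 0, 5, 6:
  L_0(n) = n(n - 5)(n - 6) / -112
  L_1(n) = (n + 2)(n - 5)(n - 6) / 60
  L_2(n) = (n + 2)n(n - 6) / -35
  L_3(n) = (n + 2)n(n - 5) / 48
Then q(n) = -29·L_0(n) + 5·L_1(n) + 545·L_2(n) + 923·L_3(n).
Expanding and collecting terms gives q(n) = 4n^3 + n^2 + 3n + 5.
Evaluating at n = 8: q(8) = 2141.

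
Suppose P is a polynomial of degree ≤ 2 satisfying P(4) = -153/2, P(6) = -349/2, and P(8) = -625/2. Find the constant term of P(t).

Write P(t) = at^2 + bt + c. Substituting each data point gives a linear system:
  16a + 4b + c = -153/2
  36a + 6b + c = -349/2
  64a + 8b + c = -625/2
Solving the system yields a = -5, b = 1, c = -1/2.
So P(t) = -5t^2 + t - 1/2.
The constant term is -1/2.

-1/2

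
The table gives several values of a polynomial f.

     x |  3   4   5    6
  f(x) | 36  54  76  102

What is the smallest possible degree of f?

2

Forward differences of the values at x = 3, 4, 5, 6:
  f  : 36  54  76  102
  Δ  : 18  22  26
  Δ^2: 4  4
  Δ^3: 0
The second differences are constant (4) and nonzero, while all higher differences vanish, so the minimal degree is 2.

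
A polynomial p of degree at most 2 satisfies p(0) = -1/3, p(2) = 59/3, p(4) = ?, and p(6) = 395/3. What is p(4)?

On equispaced nodes a degree-2 polynomial has vanishing third forward difference, so
  - p(0) + 3·p(2) - 3·p(4) + p(6) = 0.
Substituting the known values and solving for p(4):
  -3·p(4) = -191
  p(4) = 191/3.

191/3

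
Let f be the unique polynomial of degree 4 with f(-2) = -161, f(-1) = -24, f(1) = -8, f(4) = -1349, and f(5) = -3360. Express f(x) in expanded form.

Write f(x) = ax^4 + bx^3 + cx^2 + dx + e. Substituting each data point gives a linear system:
  16a - 8b + 4c - 2d + e = -161
  a - b + c - d + e = -24
  a + b + c + d + e = -8
  256a + 64b + 16c + 4d + e = -1349
  625a + 125b + 25c + 5d + e = -3360
Solving the system yields a = -6, b = 4, c = -5, d = 4, e = -5.
So f(x) = -6x^4 + 4x^3 - 5x^2 + 4x - 5.
Check: f(4) = -1349. ✓

f(x) = -6x^4 + 4x^3 - 5x^2 + 4x - 5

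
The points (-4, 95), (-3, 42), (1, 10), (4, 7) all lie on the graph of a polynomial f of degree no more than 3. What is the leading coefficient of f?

Write f(x) = ax^3 + bx^2 + cx + d. Substituting each data point gives a linear system:
  -64a + 16b - 4c + d = 95
  -27a + 9b - 3c + d = 42
  a + b + c + d = 10
  64a + 16b + 4c + d = 7
Solving the system yields a = -1, b = 3, c = 5, d = 3.
So f(x) = -x^3 + 3x^2 + 5x + 3.
The leading coefficient is -1.

-1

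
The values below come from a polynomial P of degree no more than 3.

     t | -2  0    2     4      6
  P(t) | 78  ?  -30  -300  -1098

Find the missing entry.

The 4 known points determine the degree-3 polynomial uniquely.
Write P(t) = at^3 + bt^2 + ct + d. Substituting each data point gives a linear system:
  -8a + 4b - 2c + d = 78
  8a + 4b + 2c + d = -30
  64a + 16b + 4c + d = -300
  216a + 36b + 6c + d = -1098
Solving the system yields a = -6, b = 6, c = -3, d = 0.
So P(t) = -6t^3 + 6t^2 - 3t.
Then P(0) = 0.

0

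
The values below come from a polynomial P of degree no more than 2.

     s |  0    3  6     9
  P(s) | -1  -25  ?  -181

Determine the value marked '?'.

The 3 known points determine the degree-2 polynomial uniquely.
Write P(s) = as^2 + bs + c. Substituting each data point gives a linear system:
  c = -1
  9a + 3b + c = -25
  81a + 9b + c = -181
Solving the system yields a = -2, b = -2, c = -1.
So P(s) = -2s^2 - 2s - 1.
Then P(6) = -85.

-85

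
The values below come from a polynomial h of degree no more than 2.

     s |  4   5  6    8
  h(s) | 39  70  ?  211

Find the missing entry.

109

The 3 known points determine the degree-2 polynomial uniquely.
Write h(s) = as^2 + bs + c. Substituting each data point gives a linear system:
  16a + 4b + c = 39
  25a + 5b + c = 70
  64a + 8b + c = 211
Solving the system yields a = 4, b = -5, c = -5.
So h(s) = 4s^2 - 5s - 5.
Then h(6) = 109.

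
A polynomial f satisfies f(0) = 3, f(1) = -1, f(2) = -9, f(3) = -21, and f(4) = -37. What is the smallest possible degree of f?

Forward differences of the values at s = 0, 1, 2, 3, 4:
  f  : 3  -1  -9  -21  -37
  Δ  : -4  -8  -12  -16
  Δ^2: -4  -4  -4
  Δ^3: 0  0
  Δ^4: 0
The second differences are constant (-4) and nonzero, while all higher differences vanish, so the minimal degree is 2.

2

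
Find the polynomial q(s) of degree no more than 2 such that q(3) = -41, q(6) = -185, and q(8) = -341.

Using the Lagrange interpolation formula with nodes 3, 6, 8:
  L_0(s) = (s - 6)(s - 8) / 15
  L_1(s) = (s - 3)(s - 8) / -6
  L_2(s) = (s - 3)(s - 6) / 10
Then q(s) = -41·L_0(s) - 185·L_1(s) - 341·L_2(s).
Expanding and collecting terms gives q(s) = -6s² + 6s - 5.
Check: q(8) = -341. ✓

q(s) = -6s^2 + 6s - 5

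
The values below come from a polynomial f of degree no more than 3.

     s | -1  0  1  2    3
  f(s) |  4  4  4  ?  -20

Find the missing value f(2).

-2

On equispaced nodes a degree-3 polynomial has vanishing fourth forward difference, so
  f(-1) - 4·f(0) + 6·f(1) - 4·f(2) + f(3) = 0.
Substituting the known values and solving for f(2):
  -4·f(2) = 8
  f(2) = -2.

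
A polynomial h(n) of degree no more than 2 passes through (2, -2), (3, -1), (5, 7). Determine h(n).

h(n) = n^2 - 4n + 2

Write h(n) = an^2 + bn + c. Substituting each data point gives a linear system:
  4a + 2b + c = -2
  9a + 3b + c = -1
  25a + 5b + c = 7
Solving the system yields a = 1, b = -4, c = 2.
So h(n) = n^2 - 4n + 2.
Check: h(2) = -2. ✓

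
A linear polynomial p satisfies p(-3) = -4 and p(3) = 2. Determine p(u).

p(u) = u - 1

Using the Lagrange interpolation formula with nodes -3, 3:
  L_0(u) = (u - 3) / -6
  L_1(u) = (u + 3) / 6
Then p(u) = -4·L_0(u) + 2·L_1(u).
Expanding and collecting terms gives p(u) = u - 1.
Check: p(3) = 2. ✓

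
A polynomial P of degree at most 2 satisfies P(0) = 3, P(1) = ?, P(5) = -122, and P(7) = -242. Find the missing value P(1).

-2

The 3 known points determine the degree-2 polynomial uniquely.
Write P(x) = ax^2 + bx + c. Substituting each data point gives a linear system:
  c = 3
  25a + 5b + c = -122
  49a + 7b + c = -242
Solving the system yields a = -5, b = 0, c = 3.
So P(x) = -5x^2 + 3.
Then P(1) = -2.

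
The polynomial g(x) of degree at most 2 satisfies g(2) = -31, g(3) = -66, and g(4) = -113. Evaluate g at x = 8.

Write g(x) = ax^2 + bx + c. Substituting each data point gives a linear system:
  4a + 2b + c = -31
  9a + 3b + c = -66
  16a + 4b + c = -113
Solving the system yields a = -6, b = -5, c = 3.
So g(x) = -6x^2 - 5x + 3.
Then g(8) = -421.

-421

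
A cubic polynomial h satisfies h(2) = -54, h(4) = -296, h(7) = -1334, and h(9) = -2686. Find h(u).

Write h(u) = au^3 + bu^2 + cu + d. Substituting each data point gives a linear system:
  8a + 4b + 2c + d = -54
  64a + 16b + 4c + d = -296
  343a + 49b + 7c + d = -1334
  729a + 81b + 9c + d = -2686
Solving the system yields a = -3, b = -6, c = -1, d = -4.
So h(u) = -3u^3 - 6u^2 - u - 4.
Check: h(7) = -1334. ✓

h(u) = -3u^3 - 6u^2 - u - 4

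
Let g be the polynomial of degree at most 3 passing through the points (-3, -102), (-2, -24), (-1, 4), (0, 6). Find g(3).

Write g(s) = as^3 + bs^2 + cs + d. Substituting each data point gives a linear system:
  -27a + 9b - 3c + d = -102
  -8a + 4b - 2c + d = -24
  -a + b - c + d = 4
  d = 6
Solving the system yields a = 4, b = -1, c = -3, d = 6.
So g(s) = 4s^3 - s^2 - 3s + 6.
Then g(3) = 96.

96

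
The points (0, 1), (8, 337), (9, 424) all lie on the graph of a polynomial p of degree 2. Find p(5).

Write p(n) = an^2 + bn + c. Substituting each data point gives a linear system:
  c = 1
  64a + 8b + c = 337
  81a + 9b + c = 424
Solving the system yields a = 5, b = 2, c = 1.
So p(n) = 5n² + 2n + 1.
Then p(5) = 136.

136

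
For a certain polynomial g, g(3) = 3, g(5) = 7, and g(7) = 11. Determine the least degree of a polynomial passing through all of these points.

Forward differences of the values at s = 3, 5, 7:
  g  : 3  7  11
  Δ  : 4  4
  Δ^2: 0
The first differences are constant (4) and nonzero, while all higher differences vanish, so the minimal degree is 1.

1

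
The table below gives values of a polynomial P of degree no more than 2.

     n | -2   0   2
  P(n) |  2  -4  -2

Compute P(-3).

Forward differences of the values at n = -2, 0, 2:
  P  : 2  -4  -2
  Δ  : -6  2
  Δ^2: 8
The second differences are constant, confirming degree 2.
Interpolating (Newton forward form) and evaluating at n = -3 gives P(-3) = 8.

8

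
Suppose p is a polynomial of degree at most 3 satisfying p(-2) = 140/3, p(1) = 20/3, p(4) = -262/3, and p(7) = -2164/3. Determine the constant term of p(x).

2

Write p(x) = ax^3 + bx^2 + cx + d. Substituting each data point gives a linear system:
  -8a + 4b - 2c + d = 140/3
  a + b + c + d = 20/3
  64a + 16b + 4c + d = -262/3
  343a + 49b + 7c + d = -2164/3
Solving the system yields a = -3, b = 6, c = 5/3, d = 2.
So p(x) = -3x³ + 6x² + (5/3)x + 2.
The constant term is 2.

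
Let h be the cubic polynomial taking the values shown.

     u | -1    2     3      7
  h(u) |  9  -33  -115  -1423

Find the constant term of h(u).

5

Write h(u) = au^3 + bu^2 + cu + d. Substituting each data point gives a linear system:
  -a + b - c + d = 9
  8a + 4b + 2c + d = -33
  27a + 9b + 3c + d = -115
  343a + 49b + 7c + d = -1423
Solving the system yields a = -4, b = -1, c = -1, d = 5.
So h(u) = -4u^3 - u^2 - u + 5.
The constant term is 5.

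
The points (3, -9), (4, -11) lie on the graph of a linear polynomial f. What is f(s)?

Using the Lagrange interpolation formula with nodes 3, 4:
  L_0(s) = (s - 4) / -1
  L_1(s) = (s - 3) / 1
Then f(s) = -9·L_0(s) - 11·L_1(s).
Expanding and collecting terms gives f(s) = -2s - 3.
Check: f(4) = -11. ✓

f(s) = -2s - 3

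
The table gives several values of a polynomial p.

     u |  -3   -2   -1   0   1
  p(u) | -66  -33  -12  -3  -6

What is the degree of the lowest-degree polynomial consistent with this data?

Forward differences of the values at u = -3, -2, -1, 0, 1:
  p  : -66  -33  -12  -3  -6
  Δ  : 33  21  9  -3
  Δ^2: -12  -12  -12
  Δ^3: 0  0
  Δ^4: 0
The second differences are constant (-12) and nonzero, while all higher differences vanish, so the minimal degree is 2.

2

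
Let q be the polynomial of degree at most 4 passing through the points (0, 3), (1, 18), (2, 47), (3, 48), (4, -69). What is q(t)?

q(t) = -2t^4 + 5t^3 + 6t^2 + 6t + 3

Write q(t) = at^4 + bt^3 + ct^2 + dt + e. Substituting each data point gives a linear system:
  e = 3
  a + b + c + d + e = 18
  16a + 8b + 4c + 2d + e = 47
  81a + 27b + 9c + 3d + e = 48
  256a + 64b + 16c + 4d + e = -69
Solving the system yields a = -2, b = 5, c = 6, d = 6, e = 3.
So q(t) = -2t⁴ + 5t³ + 6t² + 6t + 3.
Check: q(3) = 48. ✓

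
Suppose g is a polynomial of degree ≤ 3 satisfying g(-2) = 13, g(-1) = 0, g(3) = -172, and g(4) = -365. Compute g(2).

-63

Write g(t) = at^3 + bt^2 + ct + d. Substituting each data point gives a linear system:
  -8a + 4b - 2c + d = 13
  -a + b - c + d = 0
  27a + 9b + 3c + d = -172
  64a + 16b + 4c + d = -365
Solving the system yields a = -4, b = -6, c = -3, d = -1.
So g(t) = -4t^3 - 6t^2 - 3t - 1.
Then g(2) = -63.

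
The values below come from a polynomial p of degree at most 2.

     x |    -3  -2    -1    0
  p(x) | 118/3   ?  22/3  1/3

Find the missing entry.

61/3

On equispaced nodes a degree-2 polynomial has vanishing third forward difference, so
  - p(-3) + 3·p(-2) - 3·p(-1) + p(0) = 0.
Substituting the known values and solving for p(-2):
  3·p(-2) = 61
  p(-2) = 61/3.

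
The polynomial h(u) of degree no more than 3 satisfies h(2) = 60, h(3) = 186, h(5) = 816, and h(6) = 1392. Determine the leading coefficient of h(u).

6

Write h(u) = au^3 + bu^2 + cu + d. Substituting each data point gives a linear system:
  8a + 4b + 2c + d = 60
  27a + 9b + 3c + d = 186
  125a + 25b + 5c + d = 816
  216a + 36b + 6c + d = 1392
Solving the system yields a = 6, b = 3, c = -3, d = 6.
So h(u) = 6u^3 + 3u^2 - 3u + 6.
The leading coefficient is 6.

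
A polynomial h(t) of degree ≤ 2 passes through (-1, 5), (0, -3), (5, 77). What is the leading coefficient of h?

4

Write h(t) = at^2 + bt + c. Substituting each data point gives a linear system:
  a - b + c = 5
  c = -3
  25a + 5b + c = 77
Solving the system yields a = 4, b = -4, c = -3.
So h(t) = 4t^2 - 4t - 3.
The leading coefficient is 4.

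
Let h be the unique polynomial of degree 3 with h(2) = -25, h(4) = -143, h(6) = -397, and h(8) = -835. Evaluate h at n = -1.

2

Using the Lagrange interpolation formula with nodes 2, 4, 6, 8:
  L_0(n) = (n - 4)(n - 6)(n - 8) / -48
  L_1(n) = (n - 2)(n - 6)(n - 8) / 16
  L_2(n) = (n - 2)(n - 4)(n - 8) / -16
  L_3(n) = (n - 2)(n - 4)(n - 6) / 48
Then h(n) = -25·L_0(n) - 143·L_1(n) - 397·L_2(n) - 835·L_3(n).
Expanding and collecting terms gives h(n) = -n³ - 5n² - n + 5.
Evaluating at n = -1: h(-1) = 2.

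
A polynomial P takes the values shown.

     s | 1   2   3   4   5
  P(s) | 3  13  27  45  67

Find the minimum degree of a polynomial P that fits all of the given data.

2

Forward differences of the values at s = 1, 2, 3, 4, 5:
  P  : 3  13  27  45  67
  Δ  : 10  14  18  22
  Δ^2: 4  4  4
  Δ^3: 0  0
  Δ^4: 0
The second differences are constant (4) and nonzero, while all higher differences vanish, so the minimal degree is 2.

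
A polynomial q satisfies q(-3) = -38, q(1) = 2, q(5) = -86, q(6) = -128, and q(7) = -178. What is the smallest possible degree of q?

Divided differences on the nodes -3, 1, 5, 6, 7:
  order 0: -38  2  -86  -128  -178
  order 1: 10  -22  -42  -50
  order 2: -4  -4  -4
  order 3: 0  0
  order 4: 0
The order-2 divided differences are all -4 (nonzero) and every higher order vanishes, so the data lies on a polynomial of degree exactly 2.

2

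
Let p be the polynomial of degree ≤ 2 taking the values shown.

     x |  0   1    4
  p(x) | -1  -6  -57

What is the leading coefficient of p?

-3

Write p(x) = ax^2 + bx + c. Substituting each data point gives a linear system:
  c = -1
  a + b + c = -6
  16a + 4b + c = -57
Solving the system yields a = -3, b = -2, c = -1.
So p(x) = -3x^2 - 2x - 1.
The leading coefficient is -3.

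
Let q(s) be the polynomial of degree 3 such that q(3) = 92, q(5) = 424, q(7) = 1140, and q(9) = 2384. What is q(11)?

4300

Write q(s) = as^3 + bs^2 + cs + d. Substituting each data point gives a linear system:
  27a + 9b + 3c + d = 92
  125a + 25b + 5c + d = 424
  343a + 49b + 7c + d = 1140
  729a + 81b + 9c + d = 2384
Solving the system yields a = 3, b = 3, c = -5, d = -1.
So q(s) = 3s³ + 3s² - 5s - 1.
Then q(11) = 4300.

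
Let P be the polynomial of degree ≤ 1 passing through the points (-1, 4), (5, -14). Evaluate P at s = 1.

Using the Lagrange interpolation formula with nodes -1, 5:
  L_0(s) = (s - 5) / -6
  L_1(s) = (s + 1) / 6
Then P(s) = 4·L_0(s) - 14·L_1(s).
Expanding and collecting terms gives P(s) = -3s + 1.
Evaluating at s = 1: P(1) = -2.

-2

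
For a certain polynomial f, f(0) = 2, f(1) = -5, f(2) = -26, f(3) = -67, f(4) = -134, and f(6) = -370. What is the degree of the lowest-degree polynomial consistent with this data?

3

Divided differences on the nodes 0, 1, 2, 3, 4, 6:
  order 0: 2  -5  -26  -67  -134  -370
  order 1: -7  -21  -41  -67  -118
  order 2: -7  -10  -13  -17
  order 3: -1  -1  -1
  order 4: 0  0
  order 5: 0
The order-3 divided differences are all -1 (nonzero) and every higher order vanishes, so the data lies on a polynomial of degree exactly 3.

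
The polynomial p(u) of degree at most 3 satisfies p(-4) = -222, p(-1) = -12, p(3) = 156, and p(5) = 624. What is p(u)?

p(u) = 4u^3 + 4u^2 + 6u - 6

Using the Lagrange interpolation formula with nodes -4, -1, 3, 5:
  L_0(u) = (u + 1)(u - 3)(u - 5) / -189
  L_1(u) = (u + 4)(u - 3)(u - 5) / 72
  L_2(u) = (u + 4)(u + 1)(u - 5) / -56
  L_3(u) = (u + 4)(u + 1)(u - 3) / 108
Then p(u) = -222·L_0(u) - 12·L_1(u) + 156·L_2(u) + 624·L_3(u).
Expanding and collecting terms gives p(u) = 4u^3 + 4u^2 + 6u - 6.
Check: p(-4) = -222. ✓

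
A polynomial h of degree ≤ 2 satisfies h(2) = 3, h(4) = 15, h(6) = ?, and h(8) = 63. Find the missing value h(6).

The 3 known points determine the degree-2 polynomial uniquely.
Write h(s) = as^2 + bs + c. Substituting each data point gives a linear system:
  4a + 2b + c = 3
  16a + 4b + c = 15
  64a + 8b + c = 63
Solving the system yields a = 1, b = 0, c = -1.
So h(s) = s² - 1.
Then h(6) = 35.

35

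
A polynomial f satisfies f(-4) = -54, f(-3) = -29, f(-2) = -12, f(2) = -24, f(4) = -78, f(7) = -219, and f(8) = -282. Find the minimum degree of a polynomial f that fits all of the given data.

2

Divided differences on the nodes -4, -3, -2, 2, 4, 7, 8:
  order 0: -54  -29  -12  -24  -78  -219  -282
  order 1: 25  17  -3  -27  -47  -63
  order 2: -4  -4  -4  -4  -4
  order 3: 0  0  0  0
  order 4: 0  0  0
  order 5: 0  0
  order 6: 0
The order-2 divided differences are all -4 (nonzero) and every higher order vanishes, so the data lies on a polynomial of degree exactly 2.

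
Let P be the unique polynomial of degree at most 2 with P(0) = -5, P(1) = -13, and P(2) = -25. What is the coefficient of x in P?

-6

Write P(x) = ax^2 + bx + c. Substituting each data point gives a linear system:
  c = -5
  a + b + c = -13
  4a + 2b + c = -25
Solving the system yields a = -2, b = -6, c = -5.
So P(x) = -2x^2 - 6x - 5.
The coefficient of x is -6.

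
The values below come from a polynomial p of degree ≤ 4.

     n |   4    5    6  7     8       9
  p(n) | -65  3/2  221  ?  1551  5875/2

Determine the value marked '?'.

On equispaced nodes a degree-4 polynomial has vanishing fifth forward difference, so
  - p(4) + 5·p(5) - 10·p(6) + 10·p(7) - 5·p(8) + p(9) = 0.
Substituting the known values and solving for p(7):
  10·p(7) = 6955
  p(7) = 1391/2.

1391/2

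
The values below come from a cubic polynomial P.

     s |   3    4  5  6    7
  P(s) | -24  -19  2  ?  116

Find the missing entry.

On equispaced nodes a degree-3 polynomial has vanishing fourth forward difference, so
  P(3) - 4·P(4) + 6·P(5) - 4·P(6) + P(7) = 0.
Substituting the known values and solving for P(6):
  -4·P(6) = -180
  P(6) = 45.

45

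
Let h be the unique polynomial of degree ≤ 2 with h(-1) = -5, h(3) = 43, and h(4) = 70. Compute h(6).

142

Write h(x) = ax^2 + bx + c. Substituting each data point gives a linear system:
  a - b + c = -5
  9a + 3b + c = 43
  16a + 4b + c = 70
Solving the system yields a = 3, b = 6, c = -2.
So h(x) = 3x² + 6x - 2.
Then h(6) = 142.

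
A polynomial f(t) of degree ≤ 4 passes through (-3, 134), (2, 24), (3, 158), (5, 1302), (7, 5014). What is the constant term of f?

Write f(t) = at^4 + bt^3 + ct^2 + dt + e. Substituting each data point gives a linear system:
  81a - 27b + 9c - 3d + e = 134
  16a + 8b + 4c + 2d + e = 24
  81a + 27b + 9c + 3d + e = 158
  625a + 125b + 25c + 5d + e = 1302
  2401a + 343b + 49c + 7d + e = 5014
Solving the system yields a = 2, b = 1, c = -2, d = -5, e = 2.
So f(t) = 2t^4 + t^3 - 2t^2 - 5t + 2.
The constant term is 2.

2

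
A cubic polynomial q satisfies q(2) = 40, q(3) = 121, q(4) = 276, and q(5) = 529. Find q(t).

q(t) = 4t^3 + t^2 + 4

Using the Lagrange interpolation formula with nodes 2, 3, 4, 5:
  L_0(t) = (t - 3)(t - 4)(t - 5) / -6
  L_1(t) = (t - 2)(t - 4)(t - 5) / 2
  L_2(t) = (t - 2)(t - 3)(t - 5) / -2
  L_3(t) = (t - 2)(t - 3)(t - 4) / 6
Then q(t) = 40·L_0(t) + 121·L_1(t) + 276·L_2(t) + 529·L_3(t).
Expanding and collecting terms gives q(t) = 4t^3 + t^2 + 4.
Check: q(5) = 529. ✓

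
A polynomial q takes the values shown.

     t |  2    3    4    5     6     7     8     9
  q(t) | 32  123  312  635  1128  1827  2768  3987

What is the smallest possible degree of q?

3

Forward differences of the values at t = 2, 3, 4, 5, 6, 7, 8, 9:
  q  : 32  123  312  635  1128  1827  2768  3987
  Δ  : 91  189  323  493  699  941  1219
  Δ^2: 98  134  170  206  242  278
  Δ^3: 36  36  36  36  36
  Δ^4: 0  0  0  0
  Δ^5: 0  0  0
  Δ^6: 0  0
  Δ^7: 0
The third differences are constant (36) and nonzero, while all higher differences vanish, so the minimal degree is 3.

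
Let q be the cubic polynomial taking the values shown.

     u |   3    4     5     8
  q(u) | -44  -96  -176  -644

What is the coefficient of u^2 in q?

-2

Write q(u) = au^3 + bu^2 + cu + d. Substituting each data point gives a linear system:
  27a + 9b + 3c + d = -44
  64a + 16b + 4c + d = -96
  125a + 25b + 5c + d = -176
  512a + 64b + 8c + d = -644
Solving the system yields a = -1, b = -2, c = -1, d = 4.
So q(u) = -u^3 - 2u^2 - u + 4.
The coefficient of u^2 is -2.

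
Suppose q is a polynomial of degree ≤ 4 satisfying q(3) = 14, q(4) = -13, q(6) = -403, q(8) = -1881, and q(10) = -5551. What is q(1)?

2

Using the Lagrange interpolation formula with nodes 3, 4, 6, 8, 10:
  L_0(n) = (n - 4)(n - 6)(n - 8)(n - 10) / 105
  L_1(n) = (n - 3)(n - 6)(n - 8)(n - 10) / -48
  L_2(n) = (n - 3)(n - 4)(n - 8)(n - 10) / 48
  L_3(n) = (n - 3)(n - 4)(n - 6)(n - 10) / -80
  L_4(n) = (n - 3)(n - 4)(n - 6)(n - 8) / 336
Then q(n) = 14·L_0(n) - 13·L_1(n) - 403·L_2(n) - 1881·L_3(n) - 5551·L_4(n).
Expanding and collecting terms gives q(n) = -n^4 + 5n^3 - 6n^2 + 5n - 1.
Evaluating at n = 1: q(1) = 2.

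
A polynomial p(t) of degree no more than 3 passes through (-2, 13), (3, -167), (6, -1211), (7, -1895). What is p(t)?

p(t) = -5t^3 - 4t^2 + 3t - 5

Using the Lagrange interpolation formula with nodes -2, 3, 6, 7:
  L_0(t) = (t - 3)(t - 6)(t - 7) / -360
  L_1(t) = (t + 2)(t - 6)(t - 7) / 60
  L_2(t) = (t + 2)(t - 3)(t - 7) / -24
  L_3(t) = (t + 2)(t - 3)(t - 6) / 36
Then p(t) = 13·L_0(t) - 167·L_1(t) - 1211·L_2(t) - 1895·L_3(t).
Expanding and collecting terms gives p(t) = -5t³ - 4t² + 3t - 5.
Check: p(6) = -1211. ✓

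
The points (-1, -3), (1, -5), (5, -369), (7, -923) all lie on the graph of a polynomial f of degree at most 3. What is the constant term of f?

1

Write f(n) = an^3 + bn^2 + cn + d. Substituting each data point gives a linear system:
  -a + b - c + d = -3
  a + b + c + d = -5
  125a + 25b + 5c + d = -369
  343a + 49b + 7c + d = -923
Solving the system yields a = -2, b = -5, c = 1, d = 1.
So f(n) = -2n³ - 5n² + n + 1.
The constant term is 1.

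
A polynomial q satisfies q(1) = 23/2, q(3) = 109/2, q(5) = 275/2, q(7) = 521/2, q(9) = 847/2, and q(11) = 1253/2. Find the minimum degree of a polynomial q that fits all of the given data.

Forward differences of the values at n = 1, 3, 5, 7, 9, 11:
  q  : 23/2  109/2  275/2  521/2  847/2  1253/2
  Δ  : 43  83  123  163  203
  Δ^2: 40  40  40  40
  Δ^3: 0  0  0
  Δ^4: 0  0
  Δ^5: 0
The second differences are constant (40) and nonzero, while all higher differences vanish, so the minimal degree is 2.

2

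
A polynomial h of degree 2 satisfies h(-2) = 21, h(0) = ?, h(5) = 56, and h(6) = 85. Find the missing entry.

1

The 3 known points determine the degree-2 polynomial uniquely.
Write h(t) = at^2 + bt + c. Substituting each data point gives a linear system:
  4a - 2b + c = 21
  25a + 5b + c = 56
  36a + 6b + c = 85
Solving the system yields a = 3, b = -4, c = 1.
So h(t) = 3t^2 - 4t + 1.
Then h(0) = 1.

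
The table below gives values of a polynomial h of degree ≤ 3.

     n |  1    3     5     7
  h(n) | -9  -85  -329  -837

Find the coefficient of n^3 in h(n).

-2

Write h(n) = an^3 + bn^2 + cn + d. Substituting each data point gives a linear system:
  a + b + c + d = -9
  27a + 9b + 3c + d = -85
  125a + 25b + 5c + d = -329
  343a + 49b + 7c + d = -837
Solving the system yields a = -2, b = -3, c = 0, d = -4.
So h(n) = -2n^3 - 3n^2 - 4.
The leading coefficient is -2.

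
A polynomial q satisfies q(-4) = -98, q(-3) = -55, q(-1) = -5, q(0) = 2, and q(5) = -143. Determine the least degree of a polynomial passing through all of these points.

2

Divided differences on the nodes -4, -3, -1, 0, 5:
  order 0: -98  -55  -5  2  -143
  order 1: 43  25  7  -29
  order 2: -6  -6  -6
  order 3: 0  0
  order 4: 0
The order-2 divided differences are all -6 (nonzero) and every higher order vanishes, so the data lies on a polynomial of degree exactly 2.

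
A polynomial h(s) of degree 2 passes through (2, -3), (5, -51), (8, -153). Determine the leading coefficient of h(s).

-3

Write h(s) = as^2 + bs + c. Substituting each data point gives a linear system:
  4a + 2b + c = -3
  25a + 5b + c = -51
  64a + 8b + c = -153
Solving the system yields a = -3, b = 5, c = -1.
So h(s) = -3s² + 5s - 1.
The leading coefficient is -3.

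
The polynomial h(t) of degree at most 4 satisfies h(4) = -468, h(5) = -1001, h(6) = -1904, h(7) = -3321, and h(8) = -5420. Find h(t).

h(t) = -t^4 - 2t^3 - 4t^2 - 6t + 4

Using the Lagrange interpolation formula with nodes 4, 5, 6, 7, 8:
  L_0(t) = (t - 5)(t - 6)(t - 7)(t - 8) / 24
  L_1(t) = (t - 4)(t - 6)(t - 7)(t - 8) / -6
  L_2(t) = (t - 4)(t - 5)(t - 7)(t - 8) / 4
  L_3(t) = (t - 4)(t - 5)(t - 6)(t - 8) / -6
  L_4(t) = (t - 4)(t - 5)(t - 6)(t - 7) / 24
Then h(t) = -468·L_0(t) - 1001·L_1(t) - 1904·L_2(t) - 3321·L_3(t) - 5420·L_4(t).
Expanding and collecting terms gives h(t) = -t^4 - 2t^3 - 4t^2 - 6t + 4.
Check: h(7) = -3321. ✓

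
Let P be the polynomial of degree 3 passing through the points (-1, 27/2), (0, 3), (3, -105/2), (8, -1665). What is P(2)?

Write P(t) = at^3 + bt^2 + ct + d. Substituting each data point gives a linear system:
  -a + b - c + d = 27/2
  d = 3
  27a + 9b + 3c + d = -105/2
  512a + 64b + 8c + d = -1665
Solving the system yields a = -4, b = 6, c = -1/2, d = 3.
So P(t) = -4t³ + 6t² - (1/2)t + 3.
Then P(2) = -6.

-6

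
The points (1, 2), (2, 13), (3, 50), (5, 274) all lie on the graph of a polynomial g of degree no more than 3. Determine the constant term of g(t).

-1

Write g(t) = at^3 + bt^2 + ct + d. Substituting each data point gives a linear system:
  a + b + c + d = 2
  8a + 4b + 2c + d = 13
  27a + 9b + 3c + d = 50
  125a + 25b + 5c + d = 274
Solving the system yields a = 3, b = -5, c = 5, d = -1.
So g(t) = 3t³ - 5t² + 5t - 1.
The constant term is -1.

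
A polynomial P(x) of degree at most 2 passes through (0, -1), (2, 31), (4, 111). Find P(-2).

Write P(x) = ax^2 + bx + c. Substituting each data point gives a linear system:
  c = -1
  4a + 2b + c = 31
  16a + 4b + c = 111
Solving the system yields a = 6, b = 4, c = -1.
So P(x) = 6x^2 + 4x - 1.
Then P(-2) = 15.

15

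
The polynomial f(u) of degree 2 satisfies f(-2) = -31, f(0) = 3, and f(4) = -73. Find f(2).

Write f(u) = au^2 + bu + c. Substituting each data point gives a linear system:
  4a - 2b + c = -31
  c = 3
  16a + 4b + c = -73
Solving the system yields a = -6, b = 5, c = 3.
So f(u) = -6u² + 5u + 3.
Then f(2) = -11.

-11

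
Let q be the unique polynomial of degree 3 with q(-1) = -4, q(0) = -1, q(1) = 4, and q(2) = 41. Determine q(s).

q(s) = 5s^3 + s^2 - s - 1

Using the Lagrange interpolation formula with nodes -1, 0, 1, 2:
  L_0(s) = s(s - 1)(s - 2) / -6
  L_1(s) = (s + 1)(s - 1)(s - 2) / 2
  L_2(s) = (s + 1)s(s - 2) / -2
  L_3(s) = (s + 1)s(s - 1) / 6
Then q(s) = -4·L_0(s) - 1·L_1(s) + 4·L_2(s) + 41·L_3(s).
Expanding and collecting terms gives q(s) = 5s^3 + s^2 - s - 1.
Check: q(0) = -1. ✓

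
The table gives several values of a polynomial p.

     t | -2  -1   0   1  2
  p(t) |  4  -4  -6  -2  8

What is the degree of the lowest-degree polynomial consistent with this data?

2

Forward differences of the values at t = -2, -1, 0, 1, 2:
  p  : 4  -4  -6  -2  8
  Δ  : -8  -2  4  10
  Δ^2: 6  6  6
  Δ^3: 0  0
  Δ^4: 0
The second differences are constant (6) and nonzero, while all higher differences vanish, so the minimal degree is 2.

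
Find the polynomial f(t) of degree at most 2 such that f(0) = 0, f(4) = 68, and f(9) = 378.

Write f(t) = at^2 + bt + c. Substituting each data point gives a linear system:
  c = 0
  16a + 4b + c = 68
  81a + 9b + c = 378
Solving the system yields a = 5, b = -3, c = 0.
So f(t) = 5t^2 - 3t.
Check: f(0) = 0. ✓

f(t) = 5t^2 - 3t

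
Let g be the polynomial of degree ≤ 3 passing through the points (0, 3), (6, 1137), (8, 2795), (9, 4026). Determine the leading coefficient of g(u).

Write g(u) = au^3 + bu^2 + cu + d. Substituting each data point gives a linear system:
  d = 3
  216a + 36b + 6c + d = 1137
  512a + 64b + 8c + d = 2795
  729a + 81b + 9c + d = 4026
Solving the system yields a = 6, b = -4, c = -3, d = 3.
So g(u) = 6u³ - 4u² - 3u + 3.
The leading coefficient is 6.

6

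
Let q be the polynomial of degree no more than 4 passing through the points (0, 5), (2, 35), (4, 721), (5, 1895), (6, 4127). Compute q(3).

203

Write q(t) = at^4 + bt^3 + ct^2 + dt + e. Substituting each data point gives a linear system:
  e = 5
  16a + 8b + 4c + 2d + e = 35
  256a + 64b + 16c + 4d + e = 721
  625a + 125b + 25c + 5d + e = 1895
  1296a + 216b + 36c + 6d + e = 4127
Solving the system yields a = 4, b = -5, c = 0, d = 3, e = 5.
So q(t) = 4t^4 - 5t^3 + 3t + 5.
Then q(3) = 203.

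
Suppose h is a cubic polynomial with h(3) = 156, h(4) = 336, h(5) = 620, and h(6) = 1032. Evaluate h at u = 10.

4440

Forward differences of the values at u = 3, 4, 5, 6:
  h  : 156  336  620  1032
  Δ  : 180  284  412
  Δ^2: 104  128
  Δ^3: 24
The third differences are constant, confirming degree 3.
Interpolating (Newton forward form) and evaluating at u = 10 gives h(10) = 4440.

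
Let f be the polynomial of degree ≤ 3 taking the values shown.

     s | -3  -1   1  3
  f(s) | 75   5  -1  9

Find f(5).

-13

Write f(s) = as^3 + bs^2 + cs + d. Substituting each data point gives a linear system:
  -27a + 9b - 3c + d = 75
  -a + b - c + d = 5
  a + b + c + d = -1
  27a + 9b + 3c + d = 9
Solving the system yields a = -1, b = 5, c = -2, d = -3.
So f(s) = -s³ + 5s² - 2s - 3.
Then f(5) = -13.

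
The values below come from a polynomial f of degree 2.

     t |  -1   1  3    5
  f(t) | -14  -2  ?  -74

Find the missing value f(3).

On equispaced nodes a degree-2 polynomial has vanishing third forward difference, so
  - f(-1) + 3·f(1) - 3·f(3) + f(5) = 0.
Substituting the known values and solving for f(3):
  -3·f(3) = 66
  f(3) = -22.

-22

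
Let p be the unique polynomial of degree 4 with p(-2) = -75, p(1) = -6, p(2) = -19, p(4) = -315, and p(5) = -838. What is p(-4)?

-811

Write p(s) = as^4 + bs^3 + cs^2 + ds + e. Substituting each data point gives a linear system:
  16a - 8b + 4c - 2d + e = -75
  a + b + c + d + e = -6
  16a + 8b + 4c + 2d + e = -19
  256a + 64b + 16c + 4d + e = -315
  625a + 125b + 25c + 5d + e = -838
Solving the system yields a = -2, b = 4, c = -3, d = -2, e = -3.
So p(s) = -2s^4 + 4s^3 - 3s^2 - 2s - 3.
Then p(-4) = -811.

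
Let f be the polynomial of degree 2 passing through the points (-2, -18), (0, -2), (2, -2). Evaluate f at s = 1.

0

Using the Lagrange interpolation formula with nodes -2, 0, 2:
  L_0(s) = s(s - 2) / 8
  L_1(s) = (s + 2)(s - 2) / -4
  L_2(s) = (s + 2)s / 8
Then f(s) = -18·L_0(s) - 2·L_1(s) - 2·L_2(s).
Expanding and collecting terms gives f(s) = -2s^2 + 4s - 2.
Evaluating at s = 1: f(1) = 0.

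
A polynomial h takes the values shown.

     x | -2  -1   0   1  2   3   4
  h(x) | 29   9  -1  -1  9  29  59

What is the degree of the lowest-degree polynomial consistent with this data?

2

Forward differences of the values at x = -2, -1, 0, 1, 2, 3, 4:
  h  : 29  9  -1  -1  9  29  59
  Δ  : -20  -10  0  10  20  30
  Δ^2: 10  10  10  10  10
  Δ^3: 0  0  0  0
  Δ^4: 0  0  0
  Δ^5: 0  0
  Δ^6: 0
The second differences are constant (10) and nonzero, while all higher differences vanish, so the minimal degree is 2.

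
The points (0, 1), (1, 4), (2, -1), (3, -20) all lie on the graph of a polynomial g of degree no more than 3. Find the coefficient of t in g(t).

Write g(t) = at^3 + bt^2 + ct + d. Substituting each data point gives a linear system:
  d = 1
  a + b + c + d = 4
  8a + 4b + 2c + d = -1
  27a + 9b + 3c + d = -20
Solving the system yields a = -1, b = -1, c = 5, d = 1.
So g(t) = -t^3 - t^2 + 5t + 1.
The coefficient of t is 5.

5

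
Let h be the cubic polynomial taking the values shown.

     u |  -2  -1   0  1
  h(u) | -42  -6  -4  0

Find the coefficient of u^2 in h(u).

1

Write h(u) = au^3 + bu^2 + cu + d. Substituting each data point gives a linear system:
  -8a + 4b - 2c + d = -42
  -a + b - c + d = -6
  d = -4
  a + b + c + d = 0
Solving the system yields a = 6, b = 1, c = -3, d = -4.
So h(u) = 6u³ + u² - 3u - 4.
The coefficient of u^2 is 1.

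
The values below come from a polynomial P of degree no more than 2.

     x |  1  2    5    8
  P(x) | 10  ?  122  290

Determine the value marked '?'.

26

The 3 known points determine the degree-2 polynomial uniquely.
Write P(x) = ax^2 + bx + c. Substituting each data point gives a linear system:
  a + b + c = 10
  25a + 5b + c = 122
  64a + 8b + c = 290
Solving the system yields a = 4, b = 4, c = 2.
So P(x) = 4x^2 + 4x + 2.
Then P(2) = 26.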